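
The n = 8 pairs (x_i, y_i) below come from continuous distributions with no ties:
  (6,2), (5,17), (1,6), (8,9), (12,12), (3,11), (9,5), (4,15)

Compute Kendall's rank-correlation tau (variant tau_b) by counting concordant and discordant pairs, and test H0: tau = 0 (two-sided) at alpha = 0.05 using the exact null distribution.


Step 1: Enumerate the 28 unordered pairs (i,j) with i<j and classify each by sign(x_j-x_i) * sign(y_j-y_i).
  (1,2):dx=-1,dy=+15->D; (1,3):dx=-5,dy=+4->D; (1,4):dx=+2,dy=+7->C; (1,5):dx=+6,dy=+10->C
  (1,6):dx=-3,dy=+9->D; (1,7):dx=+3,dy=+3->C; (1,8):dx=-2,dy=+13->D; (2,3):dx=-4,dy=-11->C
  (2,4):dx=+3,dy=-8->D; (2,5):dx=+7,dy=-5->D; (2,6):dx=-2,dy=-6->C; (2,7):dx=+4,dy=-12->D
  (2,8):dx=-1,dy=-2->C; (3,4):dx=+7,dy=+3->C; (3,5):dx=+11,dy=+6->C; (3,6):dx=+2,dy=+5->C
  (3,7):dx=+8,dy=-1->D; (3,8):dx=+3,dy=+9->C; (4,5):dx=+4,dy=+3->C; (4,6):dx=-5,dy=+2->D
  (4,7):dx=+1,dy=-4->D; (4,8):dx=-4,dy=+6->D; (5,6):dx=-9,dy=-1->C; (5,7):dx=-3,dy=-7->C
  (5,8):dx=-8,dy=+3->D; (6,7):dx=+6,dy=-6->D; (6,8):dx=+1,dy=+4->C; (7,8):dx=-5,dy=+10->D
Step 2: C = 14, D = 14, total pairs = 28.
Step 3: tau = (C - D)/(n(n-1)/2) = (14 - 14)/28 = 0.000000.
Step 4: Exact two-sided p-value (enumerate n! = 40320 permutations of y under H0): p = 1.000000.
Step 5: alpha = 0.05. fail to reject H0.

tau_b = 0.0000 (C=14, D=14), p = 1.000000, fail to reject H0.


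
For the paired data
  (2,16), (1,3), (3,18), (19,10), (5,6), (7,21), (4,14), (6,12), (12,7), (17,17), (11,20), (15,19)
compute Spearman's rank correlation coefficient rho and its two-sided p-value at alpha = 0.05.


Step 1: Rank x and y separately (midranks; no ties here).
rank(x): 2->2, 1->1, 3->3, 19->12, 5->5, 7->7, 4->4, 6->6, 12->9, 17->11, 11->8, 15->10
rank(y): 16->7, 3->1, 18->9, 10->4, 6->2, 21->12, 14->6, 12->5, 7->3, 17->8, 20->11, 19->10
Step 2: d_i = R_x(i) - R_y(i); compute d_i^2.
  (2-7)^2=25, (1-1)^2=0, (3-9)^2=36, (12-4)^2=64, (5-2)^2=9, (7-12)^2=25, (4-6)^2=4, (6-5)^2=1, (9-3)^2=36, (11-8)^2=9, (8-11)^2=9, (10-10)^2=0
sum(d^2) = 218.
Step 3: rho = 1 - 6*218 / (12*(12^2 - 1)) = 1 - 1308/1716 = 0.237762.
Step 4: Under H0, t = rho * sqrt((n-2)/(1-rho^2)) = 0.7741 ~ t(10).
Step 5: Two-sided p-value from the t-distribution with 10 df = 0.456801.
Step 6: alpha = 0.05. fail to reject H0.

rho = 0.2378, p = 0.456801, fail to reject H0 at alpha = 0.05.


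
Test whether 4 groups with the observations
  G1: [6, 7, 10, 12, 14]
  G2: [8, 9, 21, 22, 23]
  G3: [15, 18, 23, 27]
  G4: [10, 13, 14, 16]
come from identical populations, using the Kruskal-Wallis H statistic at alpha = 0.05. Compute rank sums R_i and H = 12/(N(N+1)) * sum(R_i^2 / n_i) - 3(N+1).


Step 1: Combine all N = 18 observations and assign midranks.
sorted (value, group, rank): (6,G1,1), (7,G1,2), (8,G2,3), (9,G2,4), (10,G1,5.5), (10,G4,5.5), (12,G1,7), (13,G4,8), (14,G1,9.5), (14,G4,9.5), (15,G3,11), (16,G4,12), (18,G3,13), (21,G2,14), (22,G2,15), (23,G2,16.5), (23,G3,16.5), (27,G3,18)
Step 2: Sum ranks within each group.
R_1 = 25 (n_1 = 5)
R_2 = 52.5 (n_2 = 5)
R_3 = 58.5 (n_3 = 4)
R_4 = 35 (n_4 = 4)
Step 3: H = 12/(N(N+1)) * sum(R_i^2/n_i) - 3(N+1)
     = 12/(18*19) * (25^2/5 + 52.5^2/5 + 58.5^2/4 + 35^2/4) - 3*19
     = 0.035088 * 1838.06 - 57
     = 7.493421.
Step 4: Ties present; correction factor C = 1 - 18/(18^3 - 18) = 0.996904. Corrected H = 7.493421 / 0.996904 = 7.516693.
Step 5: Under H0, H ~ chi^2(3); p-value = 0.057131.
Step 6: alpha = 0.05. fail to reject H0.

H = 7.5167, df = 3, p = 0.057131, fail to reject H0.


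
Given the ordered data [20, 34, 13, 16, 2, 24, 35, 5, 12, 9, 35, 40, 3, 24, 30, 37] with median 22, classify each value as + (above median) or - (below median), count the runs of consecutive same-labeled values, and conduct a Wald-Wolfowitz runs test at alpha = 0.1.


Step 1: Compute median = 22; label A = above, B = below.
Labels in order: BABBBAABBBAABAAA  (n_A = 8, n_B = 8)
Step 2: Count runs R = 8.
Step 3: Under H0 (random ordering), E[R] = 2*n_A*n_B/(n_A+n_B) + 1 = 2*8*8/16 + 1 = 9.0000.
        Var[R] = 2*n_A*n_B*(2*n_A*n_B - n_A - n_B) / ((n_A+n_B)^2 * (n_A+n_B-1)) = 14336/3840 = 3.7333.
        SD[R] = 1.9322.
Step 4: Continuity-corrected z = (R + 0.5 - E[R]) / SD[R] = (8 + 0.5 - 9.0000) / 1.9322 = -0.2588.
Step 5: Two-sided p-value via normal approximation = 2*(1 - Phi(|z|)) = 0.795809.
Step 6: alpha = 0.1. fail to reject H0.

R = 8, z = -0.2588, p = 0.795809, fail to reject H0.


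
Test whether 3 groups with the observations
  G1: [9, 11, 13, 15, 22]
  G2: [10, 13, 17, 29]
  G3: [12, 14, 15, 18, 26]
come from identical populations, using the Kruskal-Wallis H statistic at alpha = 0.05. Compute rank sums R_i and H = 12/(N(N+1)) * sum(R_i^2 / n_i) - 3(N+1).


Step 1: Combine all N = 14 observations and assign midranks.
sorted (value, group, rank): (9,G1,1), (10,G2,2), (11,G1,3), (12,G3,4), (13,G1,5.5), (13,G2,5.5), (14,G3,7), (15,G1,8.5), (15,G3,8.5), (17,G2,10), (18,G3,11), (22,G1,12), (26,G3,13), (29,G2,14)
Step 2: Sum ranks within each group.
R_1 = 30 (n_1 = 5)
R_2 = 31.5 (n_2 = 4)
R_3 = 43.5 (n_3 = 5)
Step 3: H = 12/(N(N+1)) * sum(R_i^2/n_i) - 3(N+1)
     = 12/(14*15) * (30^2/5 + 31.5^2/4 + 43.5^2/5) - 3*15
     = 0.057143 * 806.513 - 45
     = 1.086429.
Step 4: Ties present; correction factor C = 1 - 12/(14^3 - 14) = 0.995604. Corrected H = 1.086429 / 0.995604 = 1.091225.
Step 5: Under H0, H ~ chi^2(2); p-value = 0.579487.
Step 6: alpha = 0.05. fail to reject H0.

H = 1.0912, df = 2, p = 0.579487, fail to reject H0.


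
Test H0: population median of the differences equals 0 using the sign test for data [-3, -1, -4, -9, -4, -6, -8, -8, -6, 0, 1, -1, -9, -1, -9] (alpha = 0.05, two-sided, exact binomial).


Step 1: Discard zero differences. Original n = 15; n_eff = number of nonzero differences = 14.
Nonzero differences (with sign): -3, -1, -4, -9, -4, -6, -8, -8, -6, +1, -1, -9, -1, -9
Step 2: Count signs: positive = 1, negative = 13.
Step 3: Under H0: P(positive) = 0.5, so the number of positives S ~ Bin(14, 0.5).
Step 4: Two-sided exact p-value = sum of Bin(14,0.5) probabilities at or below the observed probability = 0.001831.
Step 5: alpha = 0.05. reject H0.

n_eff = 14, pos = 1, neg = 13, p = 0.001831, reject H0.


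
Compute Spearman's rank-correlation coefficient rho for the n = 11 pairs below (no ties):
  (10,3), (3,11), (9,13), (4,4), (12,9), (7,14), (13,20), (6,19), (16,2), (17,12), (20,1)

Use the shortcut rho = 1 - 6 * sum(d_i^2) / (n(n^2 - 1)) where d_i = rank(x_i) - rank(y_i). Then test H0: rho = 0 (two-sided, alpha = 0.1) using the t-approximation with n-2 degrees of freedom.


Step 1: Rank x and y separately (midranks; no ties here).
rank(x): 10->6, 3->1, 9->5, 4->2, 12->7, 7->4, 13->8, 6->3, 16->9, 17->10, 20->11
rank(y): 3->3, 11->6, 13->8, 4->4, 9->5, 14->9, 20->11, 19->10, 2->2, 12->7, 1->1
Step 2: d_i = R_x(i) - R_y(i); compute d_i^2.
  (6-3)^2=9, (1-6)^2=25, (5-8)^2=9, (2-4)^2=4, (7-5)^2=4, (4-9)^2=25, (8-11)^2=9, (3-10)^2=49, (9-2)^2=49, (10-7)^2=9, (11-1)^2=100
sum(d^2) = 292.
Step 3: rho = 1 - 6*292 / (11*(11^2 - 1)) = 1 - 1752/1320 = -0.327273.
Step 4: Under H0, t = rho * sqrt((n-2)/(1-rho^2)) = -1.0390 ~ t(9).
Step 5: Two-sided p-value from the t-distribution with 9 df = 0.325895.
Step 6: alpha = 0.1. fail to reject H0.

rho = -0.3273, p = 0.325895, fail to reject H0 at alpha = 0.1.


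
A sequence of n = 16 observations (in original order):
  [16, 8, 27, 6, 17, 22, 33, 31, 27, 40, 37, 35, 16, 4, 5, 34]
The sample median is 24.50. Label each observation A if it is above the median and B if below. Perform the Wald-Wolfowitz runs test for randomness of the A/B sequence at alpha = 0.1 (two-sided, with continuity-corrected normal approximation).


Step 1: Compute median = 24.50; label A = above, B = below.
Labels in order: BBABBBAAAAAABBBA  (n_A = 8, n_B = 8)
Step 2: Count runs R = 6.
Step 3: Under H0 (random ordering), E[R] = 2*n_A*n_B/(n_A+n_B) + 1 = 2*8*8/16 + 1 = 9.0000.
        Var[R] = 2*n_A*n_B*(2*n_A*n_B - n_A - n_B) / ((n_A+n_B)^2 * (n_A+n_B-1)) = 14336/3840 = 3.7333.
        SD[R] = 1.9322.
Step 4: Continuity-corrected z = (R + 0.5 - E[R]) / SD[R] = (6 + 0.5 - 9.0000) / 1.9322 = -1.2939.
Step 5: Two-sided p-value via normal approximation = 2*(1 - Phi(|z|)) = 0.195709.
Step 6: alpha = 0.1. fail to reject H0.

R = 6, z = -1.2939, p = 0.195709, fail to reject H0.


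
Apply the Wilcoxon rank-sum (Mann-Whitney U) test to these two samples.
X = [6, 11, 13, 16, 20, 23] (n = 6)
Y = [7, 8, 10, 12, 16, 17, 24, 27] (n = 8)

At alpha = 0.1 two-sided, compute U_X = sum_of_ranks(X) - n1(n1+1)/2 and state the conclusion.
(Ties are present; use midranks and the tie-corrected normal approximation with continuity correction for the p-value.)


Step 1: Combine and sort all 14 observations; assign midranks.
sorted (value, group): (6,X), (7,Y), (8,Y), (10,Y), (11,X), (12,Y), (13,X), (16,X), (16,Y), (17,Y), (20,X), (23,X), (24,Y), (27,Y)
ranks: 6->1, 7->2, 8->3, 10->4, 11->5, 12->6, 13->7, 16->8.5, 16->8.5, 17->10, 20->11, 23->12, 24->13, 27->14
Step 2: Rank sum for X: R1 = 1 + 5 + 7 + 8.5 + 11 + 12 = 44.5.
Step 3: U_X = R1 - n1(n1+1)/2 = 44.5 - 6*7/2 = 44.5 - 21 = 23.5.
       U_Y = n1*n2 - U_X = 48 - 23.5 = 24.5.
Step 4: Ties are present, so use the tie-corrected normal approximation (with continuity correction) for the p-value.
Step 5: p-value = 1.000000; compare to alpha = 0.1. fail to reject H0.

U_X = 23.5, p = 1.000000, fail to reject H0 at alpha = 0.1.


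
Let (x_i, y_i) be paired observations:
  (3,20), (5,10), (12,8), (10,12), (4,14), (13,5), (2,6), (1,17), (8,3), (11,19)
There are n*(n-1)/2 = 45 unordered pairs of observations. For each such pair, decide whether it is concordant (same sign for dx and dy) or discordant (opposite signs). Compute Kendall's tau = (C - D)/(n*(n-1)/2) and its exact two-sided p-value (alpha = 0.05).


Step 1: Enumerate the 45 unordered pairs (i,j) with i<j and classify each by sign(x_j-x_i) * sign(y_j-y_i).
  (1,2):dx=+2,dy=-10->D; (1,3):dx=+9,dy=-12->D; (1,4):dx=+7,dy=-8->D; (1,5):dx=+1,dy=-6->D
  (1,6):dx=+10,dy=-15->D; (1,7):dx=-1,dy=-14->C; (1,8):dx=-2,dy=-3->C; (1,9):dx=+5,dy=-17->D
  (1,10):dx=+8,dy=-1->D; (2,3):dx=+7,dy=-2->D; (2,4):dx=+5,dy=+2->C; (2,5):dx=-1,dy=+4->D
  (2,6):dx=+8,dy=-5->D; (2,7):dx=-3,dy=-4->C; (2,8):dx=-4,dy=+7->D; (2,9):dx=+3,dy=-7->D
  (2,10):dx=+6,dy=+9->C; (3,4):dx=-2,dy=+4->D; (3,5):dx=-8,dy=+6->D; (3,6):dx=+1,dy=-3->D
  (3,7):dx=-10,dy=-2->C; (3,8):dx=-11,dy=+9->D; (3,9):dx=-4,dy=-5->C; (3,10):dx=-1,dy=+11->D
  (4,5):dx=-6,dy=+2->D; (4,6):dx=+3,dy=-7->D; (4,7):dx=-8,dy=-6->C; (4,8):dx=-9,dy=+5->D
  (4,9):dx=-2,dy=-9->C; (4,10):dx=+1,dy=+7->C; (5,6):dx=+9,dy=-9->D; (5,7):dx=-2,dy=-8->C
  (5,8):dx=-3,dy=+3->D; (5,9):dx=+4,dy=-11->D; (5,10):dx=+7,dy=+5->C; (6,7):dx=-11,dy=+1->D
  (6,8):dx=-12,dy=+12->D; (6,9):dx=-5,dy=-2->C; (6,10):dx=-2,dy=+14->D; (7,8):dx=-1,dy=+11->D
  (7,9):dx=+6,dy=-3->D; (7,10):dx=+9,dy=+13->C; (8,9):dx=+7,dy=-14->D; (8,10):dx=+10,dy=+2->C
  (9,10):dx=+3,dy=+16->C
Step 2: C = 16, D = 29, total pairs = 45.
Step 3: tau = (C - D)/(n(n-1)/2) = (16 - 29)/45 = -0.288889.
Step 4: Exact two-sided p-value (enumerate n! = 3628800 permutations of y under H0): p = 0.291248.
Step 5: alpha = 0.05. fail to reject H0.

tau_b = -0.2889 (C=16, D=29), p = 0.291248, fail to reject H0.


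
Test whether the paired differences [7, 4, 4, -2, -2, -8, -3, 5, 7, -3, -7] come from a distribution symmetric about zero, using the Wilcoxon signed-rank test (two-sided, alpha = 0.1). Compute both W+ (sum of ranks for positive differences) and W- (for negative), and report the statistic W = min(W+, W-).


Step 1: Drop any zero differences (none here) and take |d_i|.
|d| = [7, 4, 4, 2, 2, 8, 3, 5, 7, 3, 7]
Step 2: Midrank |d_i| (ties get averaged ranks).
ranks: |7|->9, |4|->5.5, |4|->5.5, |2|->1.5, |2|->1.5, |8|->11, |3|->3.5, |5|->7, |7|->9, |3|->3.5, |7|->9
Step 3: Attach original signs; sum ranks with positive sign and with negative sign.
W+ = 9 + 5.5 + 5.5 + 7 + 9 = 36
W- = 1.5 + 1.5 + 11 + 3.5 + 3.5 + 9 = 30
(Check: W+ + W- = 66 should equal n(n+1)/2 = 66.)
Step 4: Test statistic W = min(W+, W-) = 30.
Step 5: Ties in |d|, so use the tie-corrected normal approximation.
        E[W] = n(n+1)/4 = 11*12/4 = 33.
        Tie groups: |d|=2 (t=2), |d|=3 (t=2), |d|=4 (t=2), |d|=7 (t=3); sum(t^3 - t) = 42.
        Var[W] = n(n+1)(2n+1)/24 - sum(t^3-t)/48 = 3036/24 - 42/48 = 125.625.
        z = (W - E[W]) / sqrt(Var[W]) = (30 - 33) / 11.2083 = -0.2677.
        Two-sided p = 2*Phi(z) = 0.788961.
Step 6: alpha = 0.1. fail to reject H0.

W+ = 36, W- = 30, W = min = 30, p = 0.788961, fail to reject H0.


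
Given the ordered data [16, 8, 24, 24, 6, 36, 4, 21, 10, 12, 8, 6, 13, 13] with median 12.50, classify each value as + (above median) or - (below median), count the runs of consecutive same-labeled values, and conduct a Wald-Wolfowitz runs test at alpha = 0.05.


Step 1: Compute median = 12.50; label A = above, B = below.
Labels in order: ABAABABABBBBAA  (n_A = 7, n_B = 7)
Step 2: Count runs R = 9.
Step 3: Under H0 (random ordering), E[R] = 2*n_A*n_B/(n_A+n_B) + 1 = 2*7*7/14 + 1 = 8.0000.
        Var[R] = 2*n_A*n_B*(2*n_A*n_B - n_A - n_B) / ((n_A+n_B)^2 * (n_A+n_B-1)) = 8232/2548 = 3.2308.
        SD[R] = 1.7974.
Step 4: Continuity-corrected z = (R - 0.5 - E[R]) / SD[R] = (9 - 0.5 - 8.0000) / 1.7974 = 0.2782.
Step 5: Two-sided p-value via normal approximation = 2*(1 - Phi(|z|)) = 0.780879.
Step 6: alpha = 0.05. fail to reject H0.

R = 9, z = 0.2782, p = 0.780879, fail to reject H0.


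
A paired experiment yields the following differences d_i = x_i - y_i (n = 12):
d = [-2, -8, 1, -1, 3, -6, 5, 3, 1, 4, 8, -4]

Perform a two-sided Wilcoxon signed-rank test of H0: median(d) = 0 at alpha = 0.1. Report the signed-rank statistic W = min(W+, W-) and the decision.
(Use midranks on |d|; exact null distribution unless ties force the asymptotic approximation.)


Step 1: Drop any zero differences (none here) and take |d_i|.
|d| = [2, 8, 1, 1, 3, 6, 5, 3, 1, 4, 8, 4]
Step 2: Midrank |d_i| (ties get averaged ranks).
ranks: |2|->4, |8|->11.5, |1|->2, |1|->2, |3|->5.5, |6|->10, |5|->9, |3|->5.5, |1|->2, |4|->7.5, |8|->11.5, |4|->7.5
Step 3: Attach original signs; sum ranks with positive sign and with negative sign.
W+ = 2 + 5.5 + 9 + 5.5 + 2 + 7.5 + 11.5 = 43
W- = 4 + 11.5 + 2 + 10 + 7.5 = 35
(Check: W+ + W- = 78 should equal n(n+1)/2 = 78.)
Step 4: Test statistic W = min(W+, W-) = 35.
Step 5: Ties in |d|, so use the tie-corrected normal approximation.
        E[W] = n(n+1)/4 = 12*13/4 = 39.
        Tie groups: |d|=1 (t=3), |d|=3 (t=2), |d|=4 (t=2), |d|=8 (t=2); sum(t^3 - t) = 42.
        Var[W] = n(n+1)(2n+1)/24 - sum(t^3-t)/48 = 3900/24 - 42/48 = 161.625.
        z = (W - E[W]) / sqrt(Var[W]) = (35 - 39) / 12.7132 = -0.3146.
        Two-sided p = 2*Phi(z) = 0.753040.
Step 6: alpha = 0.1. fail to reject H0.

W+ = 43, W- = 35, W = min = 35, p = 0.753040, fail to reject H0.


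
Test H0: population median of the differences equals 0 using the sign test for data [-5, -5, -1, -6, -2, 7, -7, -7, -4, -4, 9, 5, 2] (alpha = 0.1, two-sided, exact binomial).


Step 1: Discard zero differences. Original n = 13; n_eff = number of nonzero differences = 13.
Nonzero differences (with sign): -5, -5, -1, -6, -2, +7, -7, -7, -4, -4, +9, +5, +2
Step 2: Count signs: positive = 4, negative = 9.
Step 3: Under H0: P(positive) = 0.5, so the number of positives S ~ Bin(13, 0.5).
Step 4: Two-sided exact p-value = sum of Bin(13,0.5) probabilities at or below the observed probability = 0.266846.
Step 5: alpha = 0.1. fail to reject H0.

n_eff = 13, pos = 4, neg = 9, p = 0.266846, fail to reject H0.


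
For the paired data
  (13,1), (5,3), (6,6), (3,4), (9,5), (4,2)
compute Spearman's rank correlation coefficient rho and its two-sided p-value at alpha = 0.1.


Step 1: Rank x and y separately (midranks; no ties here).
rank(x): 13->6, 5->3, 6->4, 3->1, 9->5, 4->2
rank(y): 1->1, 3->3, 6->6, 4->4, 5->5, 2->2
Step 2: d_i = R_x(i) - R_y(i); compute d_i^2.
  (6-1)^2=25, (3-3)^2=0, (4-6)^2=4, (1-4)^2=9, (5-5)^2=0, (2-2)^2=0
sum(d^2) = 38.
Step 3: rho = 1 - 6*38 / (6*(6^2 - 1)) = 1 - 228/210 = -0.085714.
Step 4: Under H0, t = rho * sqrt((n-2)/(1-rho^2)) = -0.1721 ~ t(4).
Step 5: Two-sided p-value from the t-distribution with 4 df = 0.871743.
Step 6: alpha = 0.1. fail to reject H0.

rho = -0.0857, p = 0.871743, fail to reject H0 at alpha = 0.1.


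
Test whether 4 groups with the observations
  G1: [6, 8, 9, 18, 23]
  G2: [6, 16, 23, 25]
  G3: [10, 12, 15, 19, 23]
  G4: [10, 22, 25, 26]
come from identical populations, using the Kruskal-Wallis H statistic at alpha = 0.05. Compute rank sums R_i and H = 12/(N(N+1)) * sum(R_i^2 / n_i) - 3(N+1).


Step 1: Combine all N = 18 observations and assign midranks.
sorted (value, group, rank): (6,G1,1.5), (6,G2,1.5), (8,G1,3), (9,G1,4), (10,G3,5.5), (10,G4,5.5), (12,G3,7), (15,G3,8), (16,G2,9), (18,G1,10), (19,G3,11), (22,G4,12), (23,G1,14), (23,G2,14), (23,G3,14), (25,G2,16.5), (25,G4,16.5), (26,G4,18)
Step 2: Sum ranks within each group.
R_1 = 32.5 (n_1 = 5)
R_2 = 41 (n_2 = 4)
R_3 = 45.5 (n_3 = 5)
R_4 = 52 (n_4 = 4)
Step 3: H = 12/(N(N+1)) * sum(R_i^2/n_i) - 3(N+1)
     = 12/(18*19) * (32.5^2/5 + 41^2/4 + 45.5^2/5 + 52^2/4) - 3*19
     = 0.035088 * 1721.55 - 57
     = 3.405263.
Step 4: Ties present; correction factor C = 1 - 42/(18^3 - 18) = 0.992776. Corrected H = 3.405263 / 0.992776 = 3.430042.
Step 5: Under H0, H ~ chi^2(3); p-value = 0.329949.
Step 6: alpha = 0.05. fail to reject H0.

H = 3.4300, df = 3, p = 0.329949, fail to reject H0.


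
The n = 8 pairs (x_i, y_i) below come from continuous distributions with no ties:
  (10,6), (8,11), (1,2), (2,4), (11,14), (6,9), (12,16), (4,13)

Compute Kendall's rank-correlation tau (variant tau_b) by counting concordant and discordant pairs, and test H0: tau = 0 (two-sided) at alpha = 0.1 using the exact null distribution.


Step 1: Enumerate the 28 unordered pairs (i,j) with i<j and classify each by sign(x_j-x_i) * sign(y_j-y_i).
  (1,2):dx=-2,dy=+5->D; (1,3):dx=-9,dy=-4->C; (1,4):dx=-8,dy=-2->C; (1,5):dx=+1,dy=+8->C
  (1,6):dx=-4,dy=+3->D; (1,7):dx=+2,dy=+10->C; (1,8):dx=-6,dy=+7->D; (2,3):dx=-7,dy=-9->C
  (2,4):dx=-6,dy=-7->C; (2,5):dx=+3,dy=+3->C; (2,6):dx=-2,dy=-2->C; (2,7):dx=+4,dy=+5->C
  (2,8):dx=-4,dy=+2->D; (3,4):dx=+1,dy=+2->C; (3,5):dx=+10,dy=+12->C; (3,6):dx=+5,dy=+7->C
  (3,7):dx=+11,dy=+14->C; (3,8):dx=+3,dy=+11->C; (4,5):dx=+9,dy=+10->C; (4,6):dx=+4,dy=+5->C
  (4,7):dx=+10,dy=+12->C; (4,8):dx=+2,dy=+9->C; (5,6):dx=-5,dy=-5->C; (5,7):dx=+1,dy=+2->C
  (5,8):dx=-7,dy=-1->C; (6,7):dx=+6,dy=+7->C; (6,8):dx=-2,dy=+4->D; (7,8):dx=-8,dy=-3->C
Step 2: C = 23, D = 5, total pairs = 28.
Step 3: tau = (C - D)/(n(n-1)/2) = (23 - 5)/28 = 0.642857.
Step 4: Exact two-sided p-value (enumerate n! = 40320 permutations of y under H0): p = 0.031151.
Step 5: alpha = 0.1. reject H0.

tau_b = 0.6429 (C=23, D=5), p = 0.031151, reject H0.


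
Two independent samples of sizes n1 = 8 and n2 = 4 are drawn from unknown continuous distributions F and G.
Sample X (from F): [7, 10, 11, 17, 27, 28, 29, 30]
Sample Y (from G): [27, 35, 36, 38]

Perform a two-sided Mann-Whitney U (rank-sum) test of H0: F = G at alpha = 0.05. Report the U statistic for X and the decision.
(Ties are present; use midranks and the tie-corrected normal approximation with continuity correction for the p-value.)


Step 1: Combine and sort all 12 observations; assign midranks.
sorted (value, group): (7,X), (10,X), (11,X), (17,X), (27,X), (27,Y), (28,X), (29,X), (30,X), (35,Y), (36,Y), (38,Y)
ranks: 7->1, 10->2, 11->3, 17->4, 27->5.5, 27->5.5, 28->7, 29->8, 30->9, 35->10, 36->11, 38->12
Step 2: Rank sum for X: R1 = 1 + 2 + 3 + 4 + 5.5 + 7 + 8 + 9 = 39.5.
Step 3: U_X = R1 - n1(n1+1)/2 = 39.5 - 8*9/2 = 39.5 - 36 = 3.5.
       U_Y = n1*n2 - U_X = 32 - 3.5 = 28.5.
Step 4: Ties are present, so use the tie-corrected normal approximation (with continuity correction) for the p-value.
Step 5: p-value = 0.041184; compare to alpha = 0.05. reject H0.

U_X = 3.5, p = 0.041184, reject H0 at alpha = 0.05.


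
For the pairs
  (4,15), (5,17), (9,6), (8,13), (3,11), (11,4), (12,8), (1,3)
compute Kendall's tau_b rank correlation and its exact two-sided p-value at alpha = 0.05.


Step 1: Enumerate the 28 unordered pairs (i,j) with i<j and classify each by sign(x_j-x_i) * sign(y_j-y_i).
  (1,2):dx=+1,dy=+2->C; (1,3):dx=+5,dy=-9->D; (1,4):dx=+4,dy=-2->D; (1,5):dx=-1,dy=-4->C
  (1,6):dx=+7,dy=-11->D; (1,7):dx=+8,dy=-7->D; (1,8):dx=-3,dy=-12->C; (2,3):dx=+4,dy=-11->D
  (2,4):dx=+3,dy=-4->D; (2,5):dx=-2,dy=-6->C; (2,6):dx=+6,dy=-13->D; (2,7):dx=+7,dy=-9->D
  (2,8):dx=-4,dy=-14->C; (3,4):dx=-1,dy=+7->D; (3,5):dx=-6,dy=+5->D; (3,6):dx=+2,dy=-2->D
  (3,7):dx=+3,dy=+2->C; (3,8):dx=-8,dy=-3->C; (4,5):dx=-5,dy=-2->C; (4,6):dx=+3,dy=-9->D
  (4,7):dx=+4,dy=-5->D; (4,8):dx=-7,dy=-10->C; (5,6):dx=+8,dy=-7->D; (5,7):dx=+9,dy=-3->D
  (5,8):dx=-2,dy=-8->C; (6,7):dx=+1,dy=+4->C; (6,8):dx=-10,dy=-1->C; (7,8):dx=-11,dy=-5->C
Step 2: C = 13, D = 15, total pairs = 28.
Step 3: tau = (C - D)/(n(n-1)/2) = (13 - 15)/28 = -0.071429.
Step 4: Exact two-sided p-value (enumerate n! = 40320 permutations of y under H0): p = 0.904861.
Step 5: alpha = 0.05. fail to reject H0.

tau_b = -0.0714 (C=13, D=15), p = 0.904861, fail to reject H0.


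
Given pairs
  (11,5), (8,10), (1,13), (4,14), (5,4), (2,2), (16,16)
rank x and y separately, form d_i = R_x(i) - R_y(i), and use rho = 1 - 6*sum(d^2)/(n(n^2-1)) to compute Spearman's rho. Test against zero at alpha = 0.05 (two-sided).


Step 1: Rank x and y separately (midranks; no ties here).
rank(x): 11->6, 8->5, 1->1, 4->3, 5->4, 2->2, 16->7
rank(y): 5->3, 10->4, 13->5, 14->6, 4->2, 2->1, 16->7
Step 2: d_i = R_x(i) - R_y(i); compute d_i^2.
  (6-3)^2=9, (5-4)^2=1, (1-5)^2=16, (3-6)^2=9, (4-2)^2=4, (2-1)^2=1, (7-7)^2=0
sum(d^2) = 40.
Step 3: rho = 1 - 6*40 / (7*(7^2 - 1)) = 1 - 240/336 = 0.285714.
Step 4: Under H0, t = rho * sqrt((n-2)/(1-rho^2)) = 0.6667 ~ t(5).
Step 5: Two-sided p-value from the t-distribution with 5 df = 0.534509.
Step 6: alpha = 0.05. fail to reject H0.

rho = 0.2857, p = 0.534509, fail to reject H0 at alpha = 0.05.


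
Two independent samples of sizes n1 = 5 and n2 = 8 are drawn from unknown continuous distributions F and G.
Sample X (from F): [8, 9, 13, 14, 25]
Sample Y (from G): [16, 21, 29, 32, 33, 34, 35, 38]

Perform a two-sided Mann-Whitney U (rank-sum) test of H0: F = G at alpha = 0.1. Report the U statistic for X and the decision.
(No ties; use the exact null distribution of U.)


Step 1: Combine and sort all 13 observations; assign midranks.
sorted (value, group): (8,X), (9,X), (13,X), (14,X), (16,Y), (21,Y), (25,X), (29,Y), (32,Y), (33,Y), (34,Y), (35,Y), (38,Y)
ranks: 8->1, 9->2, 13->3, 14->4, 16->5, 21->6, 25->7, 29->8, 32->9, 33->10, 34->11, 35->12, 38->13
Step 2: Rank sum for X: R1 = 1 + 2 + 3 + 4 + 7 = 17.
Step 3: U_X = R1 - n1(n1+1)/2 = 17 - 5*6/2 = 17 - 15 = 2.
       U_Y = n1*n2 - U_X = 40 - 2 = 38.
Step 4: No ties, so the exact null distribution of U (based on enumerating the C(13,5) = 1287 equally likely rank assignments) gives the two-sided p-value.
Step 5: p-value = 0.006216; compare to alpha = 0.1. reject H0.

U_X = 2, p = 0.006216, reject H0 at alpha = 0.1.


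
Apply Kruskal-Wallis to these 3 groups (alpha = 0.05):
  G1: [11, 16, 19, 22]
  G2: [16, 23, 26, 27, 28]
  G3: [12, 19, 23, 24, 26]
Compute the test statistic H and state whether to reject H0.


Step 1: Combine all N = 14 observations and assign midranks.
sorted (value, group, rank): (11,G1,1), (12,G3,2), (16,G1,3.5), (16,G2,3.5), (19,G1,5.5), (19,G3,5.5), (22,G1,7), (23,G2,8.5), (23,G3,8.5), (24,G3,10), (26,G2,11.5), (26,G3,11.5), (27,G2,13), (28,G2,14)
Step 2: Sum ranks within each group.
R_1 = 17 (n_1 = 4)
R_2 = 50.5 (n_2 = 5)
R_3 = 37.5 (n_3 = 5)
Step 3: H = 12/(N(N+1)) * sum(R_i^2/n_i) - 3(N+1)
     = 12/(14*15) * (17^2/4 + 50.5^2/5 + 37.5^2/5) - 3*15
     = 0.057143 * 863.55 - 45
     = 4.345714.
Step 4: Ties present; correction factor C = 1 - 24/(14^3 - 14) = 0.991209. Corrected H = 4.345714 / 0.991209 = 4.384257.
Step 5: Under H0, H ~ chi^2(2); p-value = 0.111679.
Step 6: alpha = 0.05. fail to reject H0.

H = 4.3843, df = 2, p = 0.111679, fail to reject H0.


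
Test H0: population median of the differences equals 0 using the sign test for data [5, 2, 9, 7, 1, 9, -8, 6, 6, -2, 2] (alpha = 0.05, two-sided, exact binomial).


Step 1: Discard zero differences. Original n = 11; n_eff = number of nonzero differences = 11.
Nonzero differences (with sign): +5, +2, +9, +7, +1, +9, -8, +6, +6, -2, +2
Step 2: Count signs: positive = 9, negative = 2.
Step 3: Under H0: P(positive) = 0.5, so the number of positives S ~ Bin(11, 0.5).
Step 4: Two-sided exact p-value = sum of Bin(11,0.5) probabilities at or below the observed probability = 0.065430.
Step 5: alpha = 0.05. fail to reject H0.

n_eff = 11, pos = 9, neg = 2, p = 0.065430, fail to reject H0.


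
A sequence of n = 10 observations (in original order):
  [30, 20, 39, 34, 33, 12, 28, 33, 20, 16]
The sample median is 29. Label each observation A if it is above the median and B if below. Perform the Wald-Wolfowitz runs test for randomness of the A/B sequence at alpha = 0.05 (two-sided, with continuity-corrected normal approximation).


Step 1: Compute median = 29; label A = above, B = below.
Labels in order: ABAAABBABB  (n_A = 5, n_B = 5)
Step 2: Count runs R = 6.
Step 3: Under H0 (random ordering), E[R] = 2*n_A*n_B/(n_A+n_B) + 1 = 2*5*5/10 + 1 = 6.0000.
        Var[R] = 2*n_A*n_B*(2*n_A*n_B - n_A - n_B) / ((n_A+n_B)^2 * (n_A+n_B-1)) = 2000/900 = 2.2222.
        SD[R] = 1.4907.
Step 4: R = E[R], so z = 0 with no continuity correction.
Step 5: Two-sided p-value via normal approximation = 2*(1 - Phi(|z|)) = 1.000000.
Step 6: alpha = 0.05. fail to reject H0.

R = 6, z = 0.0000, p = 1.000000, fail to reject H0.


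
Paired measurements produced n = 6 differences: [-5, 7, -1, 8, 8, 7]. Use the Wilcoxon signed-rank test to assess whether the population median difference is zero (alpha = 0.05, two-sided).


Step 1: Drop any zero differences (none here) and take |d_i|.
|d| = [5, 7, 1, 8, 8, 7]
Step 2: Midrank |d_i| (ties get averaged ranks).
ranks: |5|->2, |7|->3.5, |1|->1, |8|->5.5, |8|->5.5, |7|->3.5
Step 3: Attach original signs; sum ranks with positive sign and with negative sign.
W+ = 3.5 + 5.5 + 5.5 + 3.5 = 18
W- = 2 + 1 = 3
(Check: W+ + W- = 21 should equal n(n+1)/2 = 21.)
Step 4: Test statistic W = min(W+, W-) = 3.
Step 5: Ties in |d|, so use the tie-corrected normal approximation.
        E[W] = n(n+1)/4 = 6*7/4 = 10.5.
        Tie groups: |d|=7 (t=2), |d|=8 (t=2); sum(t^3 - t) = 12.
        Var[W] = n(n+1)(2n+1)/24 - sum(t^3-t)/48 = 546/24 - 12/48 = 22.5.
        z = (W - E[W]) / sqrt(Var[W]) = (3 - 10.5) / 4.7434 = -1.5811.
        Two-sided p = 2*Phi(z) = 0.113846.
Step 6: alpha = 0.05. fail to reject H0.

W+ = 18, W- = 3, W = min = 3, p = 0.113846, fail to reject H0.


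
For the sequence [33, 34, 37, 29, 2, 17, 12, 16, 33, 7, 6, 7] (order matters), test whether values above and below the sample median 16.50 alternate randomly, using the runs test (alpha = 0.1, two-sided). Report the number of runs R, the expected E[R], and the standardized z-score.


Step 1: Compute median = 16.50; label A = above, B = below.
Labels in order: AAAABABBABBB  (n_A = 6, n_B = 6)
Step 2: Count runs R = 6.
Step 3: Under H0 (random ordering), E[R] = 2*n_A*n_B/(n_A+n_B) + 1 = 2*6*6/12 + 1 = 7.0000.
        Var[R] = 2*n_A*n_B*(2*n_A*n_B - n_A - n_B) / ((n_A+n_B)^2 * (n_A+n_B-1)) = 4320/1584 = 2.7273.
        SD[R] = 1.6514.
Step 4: Continuity-corrected z = (R + 0.5 - E[R]) / SD[R] = (6 + 0.5 - 7.0000) / 1.6514 = -0.3028.
Step 5: Two-sided p-value via normal approximation = 2*(1 - Phi(|z|)) = 0.762069.
Step 6: alpha = 0.1. fail to reject H0.

R = 6, z = -0.3028, p = 0.762069, fail to reject H0.


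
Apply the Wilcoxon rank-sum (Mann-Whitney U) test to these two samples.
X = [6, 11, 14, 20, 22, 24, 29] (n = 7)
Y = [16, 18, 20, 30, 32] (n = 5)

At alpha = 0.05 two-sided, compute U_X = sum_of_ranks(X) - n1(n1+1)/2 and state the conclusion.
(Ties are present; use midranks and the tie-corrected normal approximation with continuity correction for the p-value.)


Step 1: Combine and sort all 12 observations; assign midranks.
sorted (value, group): (6,X), (11,X), (14,X), (16,Y), (18,Y), (20,X), (20,Y), (22,X), (24,X), (29,X), (30,Y), (32,Y)
ranks: 6->1, 11->2, 14->3, 16->4, 18->5, 20->6.5, 20->6.5, 22->8, 24->9, 29->10, 30->11, 32->12
Step 2: Rank sum for X: R1 = 1 + 2 + 3 + 6.5 + 8 + 9 + 10 = 39.5.
Step 3: U_X = R1 - n1(n1+1)/2 = 39.5 - 7*8/2 = 39.5 - 28 = 11.5.
       U_Y = n1*n2 - U_X = 35 - 11.5 = 23.5.
Step 4: Ties are present, so use the tie-corrected normal approximation (with continuity correction) for the p-value.
Step 5: p-value = 0.370914; compare to alpha = 0.05. fail to reject H0.

U_X = 11.5, p = 0.370914, fail to reject H0 at alpha = 0.05.


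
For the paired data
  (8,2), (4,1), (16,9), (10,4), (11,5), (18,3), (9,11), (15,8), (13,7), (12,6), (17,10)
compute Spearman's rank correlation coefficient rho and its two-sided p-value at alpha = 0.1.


Step 1: Rank x and y separately (midranks; no ties here).
rank(x): 8->2, 4->1, 16->9, 10->4, 11->5, 18->11, 9->3, 15->8, 13->7, 12->6, 17->10
rank(y): 2->2, 1->1, 9->9, 4->4, 5->5, 3->3, 11->11, 8->8, 7->7, 6->6, 10->10
Step 2: d_i = R_x(i) - R_y(i); compute d_i^2.
  (2-2)^2=0, (1-1)^2=0, (9-9)^2=0, (4-4)^2=0, (5-5)^2=0, (11-3)^2=64, (3-11)^2=64, (8-8)^2=0, (7-7)^2=0, (6-6)^2=0, (10-10)^2=0
sum(d^2) = 128.
Step 3: rho = 1 - 6*128 / (11*(11^2 - 1)) = 1 - 768/1320 = 0.418182.
Step 4: Under H0, t = rho * sqrt((n-2)/(1-rho^2)) = 1.3811 ~ t(9).
Step 5: Two-sided p-value from the t-distribution with 9 df = 0.200570.
Step 6: alpha = 0.1. fail to reject H0.

rho = 0.4182, p = 0.200570, fail to reject H0 at alpha = 0.1.


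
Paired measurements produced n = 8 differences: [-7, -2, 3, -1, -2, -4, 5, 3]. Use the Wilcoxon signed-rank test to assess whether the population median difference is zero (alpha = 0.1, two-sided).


Step 1: Drop any zero differences (none here) and take |d_i|.
|d| = [7, 2, 3, 1, 2, 4, 5, 3]
Step 2: Midrank |d_i| (ties get averaged ranks).
ranks: |7|->8, |2|->2.5, |3|->4.5, |1|->1, |2|->2.5, |4|->6, |5|->7, |3|->4.5
Step 3: Attach original signs; sum ranks with positive sign and with negative sign.
W+ = 4.5 + 7 + 4.5 = 16
W- = 8 + 2.5 + 1 + 2.5 + 6 = 20
(Check: W+ + W- = 36 should equal n(n+1)/2 = 36.)
Step 4: Test statistic W = min(W+, W-) = 16.
Step 5: Ties in |d|, so use the tie-corrected normal approximation.
        E[W] = n(n+1)/4 = 8*9/4 = 18.
        Tie groups: |d|=2 (t=2), |d|=3 (t=2); sum(t^3 - t) = 12.
        Var[W] = n(n+1)(2n+1)/24 - sum(t^3-t)/48 = 1224/24 - 12/48 = 50.75.
        z = (W - E[W]) / sqrt(Var[W]) = (16 - 18) / 7.1239 = -0.2807.
        Two-sided p = 2*Phi(z) = 0.778906.
Step 6: alpha = 0.1. fail to reject H0.

W+ = 16, W- = 20, W = min = 16, p = 0.778906, fail to reject H0.


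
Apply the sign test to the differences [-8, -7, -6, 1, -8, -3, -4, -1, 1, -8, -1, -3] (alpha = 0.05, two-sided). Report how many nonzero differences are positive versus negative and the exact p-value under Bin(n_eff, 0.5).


Step 1: Discard zero differences. Original n = 12; n_eff = number of nonzero differences = 12.
Nonzero differences (with sign): -8, -7, -6, +1, -8, -3, -4, -1, +1, -8, -1, -3
Step 2: Count signs: positive = 2, negative = 10.
Step 3: Under H0: P(positive) = 0.5, so the number of positives S ~ Bin(12, 0.5).
Step 4: Two-sided exact p-value = sum of Bin(12,0.5) probabilities at or below the observed probability = 0.038574.
Step 5: alpha = 0.05. reject H0.

n_eff = 12, pos = 2, neg = 10, p = 0.038574, reject H0.


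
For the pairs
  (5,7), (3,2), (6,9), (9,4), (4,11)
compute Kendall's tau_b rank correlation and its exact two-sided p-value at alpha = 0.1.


Step 1: Enumerate the 10 unordered pairs (i,j) with i<j and classify each by sign(x_j-x_i) * sign(y_j-y_i).
  (1,2):dx=-2,dy=-5->C; (1,3):dx=+1,dy=+2->C; (1,4):dx=+4,dy=-3->D; (1,5):dx=-1,dy=+4->D
  (2,3):dx=+3,dy=+7->C; (2,4):dx=+6,dy=+2->C; (2,5):dx=+1,dy=+9->C; (3,4):dx=+3,dy=-5->D
  (3,5):dx=-2,dy=+2->D; (4,5):dx=-5,dy=+7->D
Step 2: C = 5, D = 5, total pairs = 10.
Step 3: tau = (C - D)/(n(n-1)/2) = (5 - 5)/10 = 0.000000.
Step 4: Exact two-sided p-value (enumerate n! = 120 permutations of y under H0): p = 1.000000.
Step 5: alpha = 0.1. fail to reject H0.

tau_b = 0.0000 (C=5, D=5), p = 1.000000, fail to reject H0.


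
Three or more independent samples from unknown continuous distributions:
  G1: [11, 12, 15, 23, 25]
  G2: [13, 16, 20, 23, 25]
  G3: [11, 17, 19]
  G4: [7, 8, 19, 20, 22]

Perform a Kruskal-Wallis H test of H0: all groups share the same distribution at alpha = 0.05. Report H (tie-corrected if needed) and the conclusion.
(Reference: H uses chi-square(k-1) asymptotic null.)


Step 1: Combine all N = 18 observations and assign midranks.
sorted (value, group, rank): (7,G4,1), (8,G4,2), (11,G1,3.5), (11,G3,3.5), (12,G1,5), (13,G2,6), (15,G1,7), (16,G2,8), (17,G3,9), (19,G3,10.5), (19,G4,10.5), (20,G2,12.5), (20,G4,12.5), (22,G4,14), (23,G1,15.5), (23,G2,15.5), (25,G1,17.5), (25,G2,17.5)
Step 2: Sum ranks within each group.
R_1 = 48.5 (n_1 = 5)
R_2 = 59.5 (n_2 = 5)
R_3 = 23 (n_3 = 3)
R_4 = 40 (n_4 = 5)
Step 3: H = 12/(N(N+1)) * sum(R_i^2/n_i) - 3(N+1)
     = 12/(18*19) * (48.5^2/5 + 59.5^2/5 + 23^2/3 + 40^2/5) - 3*19
     = 0.035088 * 1674.83 - 57
     = 1.766082.
Step 4: Ties present; correction factor C = 1 - 30/(18^3 - 18) = 0.994840. Corrected H = 1.766082 / 0.994840 = 1.775242.
Step 5: Under H0, H ~ chi^2(3); p-value = 0.620337.
Step 6: alpha = 0.05. fail to reject H0.

H = 1.7752, df = 3, p = 0.620337, fail to reject H0.


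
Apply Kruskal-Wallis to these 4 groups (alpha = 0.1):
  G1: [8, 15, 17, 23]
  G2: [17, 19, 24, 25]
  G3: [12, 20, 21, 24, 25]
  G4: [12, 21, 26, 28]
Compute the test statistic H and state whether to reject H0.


Step 1: Combine all N = 17 observations and assign midranks.
sorted (value, group, rank): (8,G1,1), (12,G3,2.5), (12,G4,2.5), (15,G1,4), (17,G1,5.5), (17,G2,5.5), (19,G2,7), (20,G3,8), (21,G3,9.5), (21,G4,9.5), (23,G1,11), (24,G2,12.5), (24,G3,12.5), (25,G2,14.5), (25,G3,14.5), (26,G4,16), (28,G4,17)
Step 2: Sum ranks within each group.
R_1 = 21.5 (n_1 = 4)
R_2 = 39.5 (n_2 = 4)
R_3 = 47 (n_3 = 5)
R_4 = 45 (n_4 = 4)
Step 3: H = 12/(N(N+1)) * sum(R_i^2/n_i) - 3(N+1)
     = 12/(17*18) * (21.5^2/4 + 39.5^2/4 + 47^2/5 + 45^2/4) - 3*18
     = 0.039216 * 1453.67 - 54
     = 3.006863.
Step 4: Ties present; correction factor C = 1 - 30/(17^3 - 17) = 0.993873. Corrected H = 3.006863 / 0.993873 = 3.025401.
Step 5: Under H0, H ~ chi^2(3); p-value = 0.387725.
Step 6: alpha = 0.1. fail to reject H0.

H = 3.0254, df = 3, p = 0.387725, fail to reject H0.


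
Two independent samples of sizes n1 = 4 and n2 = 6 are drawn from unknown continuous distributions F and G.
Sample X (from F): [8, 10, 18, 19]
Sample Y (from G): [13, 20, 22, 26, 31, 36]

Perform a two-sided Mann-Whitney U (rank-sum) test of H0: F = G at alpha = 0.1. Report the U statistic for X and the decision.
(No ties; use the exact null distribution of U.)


Step 1: Combine and sort all 10 observations; assign midranks.
sorted (value, group): (8,X), (10,X), (13,Y), (18,X), (19,X), (20,Y), (22,Y), (26,Y), (31,Y), (36,Y)
ranks: 8->1, 10->2, 13->3, 18->4, 19->5, 20->6, 22->7, 26->8, 31->9, 36->10
Step 2: Rank sum for X: R1 = 1 + 2 + 4 + 5 = 12.
Step 3: U_X = R1 - n1(n1+1)/2 = 12 - 4*5/2 = 12 - 10 = 2.
       U_Y = n1*n2 - U_X = 24 - 2 = 22.
Step 4: No ties, so the exact null distribution of U (based on enumerating the C(10,4) = 210 equally likely rank assignments) gives the two-sided p-value.
Step 5: p-value = 0.038095; compare to alpha = 0.1. reject H0.

U_X = 2, p = 0.038095, reject H0 at alpha = 0.1.


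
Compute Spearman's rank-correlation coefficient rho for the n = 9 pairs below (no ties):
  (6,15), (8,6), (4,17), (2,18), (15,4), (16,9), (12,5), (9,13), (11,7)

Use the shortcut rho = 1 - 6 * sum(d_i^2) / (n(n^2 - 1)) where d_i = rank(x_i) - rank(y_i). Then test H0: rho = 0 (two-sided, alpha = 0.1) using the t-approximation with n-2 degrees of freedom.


Step 1: Rank x and y separately (midranks; no ties here).
rank(x): 6->3, 8->4, 4->2, 2->1, 15->8, 16->9, 12->7, 9->5, 11->6
rank(y): 15->7, 6->3, 17->8, 18->9, 4->1, 9->5, 5->2, 13->6, 7->4
Step 2: d_i = R_x(i) - R_y(i); compute d_i^2.
  (3-7)^2=16, (4-3)^2=1, (2-8)^2=36, (1-9)^2=64, (8-1)^2=49, (9-5)^2=16, (7-2)^2=25, (5-6)^2=1, (6-4)^2=4
sum(d^2) = 212.
Step 3: rho = 1 - 6*212 / (9*(9^2 - 1)) = 1 - 1272/720 = -0.766667.
Step 4: Under H0, t = rho * sqrt((n-2)/(1-rho^2)) = -3.1593 ~ t(7).
Step 5: Two-sided p-value from the t-distribution with 7 df = 0.015944.
Step 6: alpha = 0.1. reject H0.

rho = -0.7667, p = 0.015944, reject H0 at alpha = 0.1.


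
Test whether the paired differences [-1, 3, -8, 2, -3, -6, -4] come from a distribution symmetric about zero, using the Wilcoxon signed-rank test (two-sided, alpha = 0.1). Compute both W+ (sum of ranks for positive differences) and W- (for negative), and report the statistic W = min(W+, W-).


Step 1: Drop any zero differences (none here) and take |d_i|.
|d| = [1, 3, 8, 2, 3, 6, 4]
Step 2: Midrank |d_i| (ties get averaged ranks).
ranks: |1|->1, |3|->3.5, |8|->7, |2|->2, |3|->3.5, |6|->6, |4|->5
Step 3: Attach original signs; sum ranks with positive sign and with negative sign.
W+ = 3.5 + 2 = 5.5
W- = 1 + 7 + 3.5 + 6 + 5 = 22.5
(Check: W+ + W- = 28 should equal n(n+1)/2 = 28.)
Step 4: Test statistic W = min(W+, W-) = 5.5.
Step 5: Ties in |d|, so use the tie-corrected normal approximation.
        E[W] = n(n+1)/4 = 7*8/4 = 14.
        Tie groups: |d|=3 (t=2); sum(t^3 - t) = 6.
        Var[W] = n(n+1)(2n+1)/24 - sum(t^3-t)/48 = 840/24 - 6/48 = 34.875.
        z = (W - E[W]) / sqrt(Var[W]) = (5.5 - 14) / 5.9055 = -1.4393.
        Two-sided p = 2*Phi(z) = 0.150056.
Step 6: alpha = 0.1. fail to reject H0.

W+ = 5.5, W- = 22.5, W = min = 5.5, p = 0.150056, fail to reject H0.


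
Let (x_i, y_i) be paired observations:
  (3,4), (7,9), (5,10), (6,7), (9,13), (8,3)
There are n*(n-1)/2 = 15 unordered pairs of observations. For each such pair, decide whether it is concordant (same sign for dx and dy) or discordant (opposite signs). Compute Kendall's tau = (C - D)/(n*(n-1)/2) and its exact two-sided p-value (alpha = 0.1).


Step 1: Enumerate the 15 unordered pairs (i,j) with i<j and classify each by sign(x_j-x_i) * sign(y_j-y_i).
  (1,2):dx=+4,dy=+5->C; (1,3):dx=+2,dy=+6->C; (1,4):dx=+3,dy=+3->C; (1,5):dx=+6,dy=+9->C
  (1,6):dx=+5,dy=-1->D; (2,3):dx=-2,dy=+1->D; (2,4):dx=-1,dy=-2->C; (2,5):dx=+2,dy=+4->C
  (2,6):dx=+1,dy=-6->D; (3,4):dx=+1,dy=-3->D; (3,5):dx=+4,dy=+3->C; (3,6):dx=+3,dy=-7->D
  (4,5):dx=+3,dy=+6->C; (4,6):dx=+2,dy=-4->D; (5,6):dx=-1,dy=-10->C
Step 2: C = 9, D = 6, total pairs = 15.
Step 3: tau = (C - D)/(n(n-1)/2) = (9 - 6)/15 = 0.200000.
Step 4: Exact two-sided p-value (enumerate n! = 720 permutations of y under H0): p = 0.719444.
Step 5: alpha = 0.1. fail to reject H0.

tau_b = 0.2000 (C=9, D=6), p = 0.719444, fail to reject H0.


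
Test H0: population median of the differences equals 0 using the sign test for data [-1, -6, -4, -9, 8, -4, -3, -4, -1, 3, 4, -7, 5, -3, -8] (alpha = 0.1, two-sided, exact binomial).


Step 1: Discard zero differences. Original n = 15; n_eff = number of nonzero differences = 15.
Nonzero differences (with sign): -1, -6, -4, -9, +8, -4, -3, -4, -1, +3, +4, -7, +5, -3, -8
Step 2: Count signs: positive = 4, negative = 11.
Step 3: Under H0: P(positive) = 0.5, so the number of positives S ~ Bin(15, 0.5).
Step 4: Two-sided exact p-value = sum of Bin(15,0.5) probabilities at or below the observed probability = 0.118469.
Step 5: alpha = 0.1. fail to reject H0.

n_eff = 15, pos = 4, neg = 11, p = 0.118469, fail to reject H0.


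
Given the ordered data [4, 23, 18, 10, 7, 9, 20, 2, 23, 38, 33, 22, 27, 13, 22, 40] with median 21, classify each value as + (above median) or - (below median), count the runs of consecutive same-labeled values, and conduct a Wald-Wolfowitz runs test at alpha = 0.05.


Step 1: Compute median = 21; label A = above, B = below.
Labels in order: BABBBBBBAAAAABAA  (n_A = 8, n_B = 8)
Step 2: Count runs R = 6.
Step 3: Under H0 (random ordering), E[R] = 2*n_A*n_B/(n_A+n_B) + 1 = 2*8*8/16 + 1 = 9.0000.
        Var[R] = 2*n_A*n_B*(2*n_A*n_B - n_A - n_B) / ((n_A+n_B)^2 * (n_A+n_B-1)) = 14336/3840 = 3.7333.
        SD[R] = 1.9322.
Step 4: Continuity-corrected z = (R + 0.5 - E[R]) / SD[R] = (6 + 0.5 - 9.0000) / 1.9322 = -1.2939.
Step 5: Two-sided p-value via normal approximation = 2*(1 - Phi(|z|)) = 0.195709.
Step 6: alpha = 0.05. fail to reject H0.

R = 6, z = -1.2939, p = 0.195709, fail to reject H0.
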